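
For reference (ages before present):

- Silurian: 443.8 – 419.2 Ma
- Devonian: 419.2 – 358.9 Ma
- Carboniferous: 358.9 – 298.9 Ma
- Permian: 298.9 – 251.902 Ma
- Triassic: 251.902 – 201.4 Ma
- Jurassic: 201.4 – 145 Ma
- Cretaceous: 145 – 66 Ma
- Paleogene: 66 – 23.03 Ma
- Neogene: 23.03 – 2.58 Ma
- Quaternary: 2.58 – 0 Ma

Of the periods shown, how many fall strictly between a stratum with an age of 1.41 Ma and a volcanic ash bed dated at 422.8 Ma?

422.8 Ma sits inside the Silurian (443.8–419.2) and 1.41 Ma inside the Quaternary (2.58–0); neither of those is wholly between the two dates.
The listed periods lying completely between them are Devonian, Carboniferous, Permian, Triassic, Jurassic, Cretaceous, Paleogene, Neogene — 8 in all.

8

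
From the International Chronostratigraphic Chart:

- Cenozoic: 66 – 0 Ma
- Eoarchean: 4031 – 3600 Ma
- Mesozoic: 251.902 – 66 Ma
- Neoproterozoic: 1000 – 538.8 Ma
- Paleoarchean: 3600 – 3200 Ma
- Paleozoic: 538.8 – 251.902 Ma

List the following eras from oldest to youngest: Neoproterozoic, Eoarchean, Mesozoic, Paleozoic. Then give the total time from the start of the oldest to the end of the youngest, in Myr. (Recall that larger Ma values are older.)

Eoarchean → Neoproterozoic → Paleozoic → Mesozoic; total span 3965 Myr

From the excerpt: Neoproterozoic 1000–538.8; Eoarchean 4031–3600; Mesozoic 251.902–66; Paleozoic 538.8–251.902 (Ma).
Larger Ma is earlier, so the oldest is Eoarchean and the youngest is Mesozoic; oldest to youngest: Eoarchean, Neoproterozoic, Paleozoic, Mesozoic.
Oldest start 4031 minus youngest end 66 gives 3965 Myr overall.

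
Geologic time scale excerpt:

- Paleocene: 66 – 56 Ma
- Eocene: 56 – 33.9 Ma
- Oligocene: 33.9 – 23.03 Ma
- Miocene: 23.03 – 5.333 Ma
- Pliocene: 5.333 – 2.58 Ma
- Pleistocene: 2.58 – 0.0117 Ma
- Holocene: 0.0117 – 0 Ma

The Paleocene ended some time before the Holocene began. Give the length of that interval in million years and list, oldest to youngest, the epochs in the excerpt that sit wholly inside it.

55.9883 million years; Eocene, Oligocene, Miocene, Pliocene, Pleistocene

End of Paleocene = 56 Ma; start of Holocene = 0.0117 Ma.
Gap = 56 − 0.0117 = 55.9883 Myr.
Epochs wholly inside 56–0.0117 Ma: Eocene (56–33.9), Oligocene (33.9–23.03), Miocene (23.03–5.333), Pliocene (5.333–2.58), Pleistocene (2.58–0.0117).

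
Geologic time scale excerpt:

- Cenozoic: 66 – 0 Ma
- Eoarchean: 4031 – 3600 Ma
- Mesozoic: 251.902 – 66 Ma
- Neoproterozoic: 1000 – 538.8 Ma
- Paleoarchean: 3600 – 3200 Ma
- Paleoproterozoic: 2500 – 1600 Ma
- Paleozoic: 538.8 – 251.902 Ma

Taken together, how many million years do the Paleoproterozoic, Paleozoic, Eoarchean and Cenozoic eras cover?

Each duration: Paleoproterozoic = 900; Paleozoic = 286.898; Eoarchean = 431; Cenozoic = 66.
Sum: 900 + 286.898 + 431 + 66 = 1683.898 Myr.

1683.898 million years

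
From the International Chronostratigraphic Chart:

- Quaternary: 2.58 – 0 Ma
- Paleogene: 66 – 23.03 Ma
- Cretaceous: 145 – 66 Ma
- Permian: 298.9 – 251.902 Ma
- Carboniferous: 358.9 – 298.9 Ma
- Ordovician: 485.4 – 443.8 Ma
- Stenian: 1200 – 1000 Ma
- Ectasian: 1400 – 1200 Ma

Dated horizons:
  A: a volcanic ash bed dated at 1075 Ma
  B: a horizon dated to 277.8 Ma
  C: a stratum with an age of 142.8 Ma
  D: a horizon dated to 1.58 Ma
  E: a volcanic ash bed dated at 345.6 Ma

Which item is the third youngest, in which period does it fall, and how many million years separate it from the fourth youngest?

Sorted youngest-first by Ma: D (1.58), C (142.8), B (277.8), E (345.6), A (1075).
The third youngest is B at 277.8 Ma, which lies in 298.9–251.902 Ma: the Permian.
The fourth youngest is E at 345.6 Ma; separation = |277.8 − 345.6| = 67.8 Myr.

B, in the Permian; 67.8 million years to E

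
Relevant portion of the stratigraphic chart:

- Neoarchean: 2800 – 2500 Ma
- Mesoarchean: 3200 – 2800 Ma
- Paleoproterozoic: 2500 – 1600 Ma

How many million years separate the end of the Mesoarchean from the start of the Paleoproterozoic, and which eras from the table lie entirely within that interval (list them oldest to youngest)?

300 million years; Neoarchean

End of Mesoarchean = 2800 Ma; start of Paleoproterozoic = 2500 Ma.
Gap = 2800 − 2500 = 300 Myr.
Eras wholly inside 2800–2500 Ma: Neoarchean (2800–2500).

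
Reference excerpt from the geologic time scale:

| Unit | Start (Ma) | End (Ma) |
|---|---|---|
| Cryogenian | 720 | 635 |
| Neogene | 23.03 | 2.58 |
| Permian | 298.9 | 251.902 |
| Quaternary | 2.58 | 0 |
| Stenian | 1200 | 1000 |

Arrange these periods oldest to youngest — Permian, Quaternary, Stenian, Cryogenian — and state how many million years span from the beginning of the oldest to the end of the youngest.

Start ages (Ma): Stenian 1200, Cryogenian 720, Permian 298.9, Quaternary 2.58.
Ordered oldest to youngest: Stenian, Cryogenian, Permian, Quaternary.
Span = 1200 − 0 = 1200 Myr.

Stenian, Cryogenian, Permian, Quaternary; total span 1200 Myr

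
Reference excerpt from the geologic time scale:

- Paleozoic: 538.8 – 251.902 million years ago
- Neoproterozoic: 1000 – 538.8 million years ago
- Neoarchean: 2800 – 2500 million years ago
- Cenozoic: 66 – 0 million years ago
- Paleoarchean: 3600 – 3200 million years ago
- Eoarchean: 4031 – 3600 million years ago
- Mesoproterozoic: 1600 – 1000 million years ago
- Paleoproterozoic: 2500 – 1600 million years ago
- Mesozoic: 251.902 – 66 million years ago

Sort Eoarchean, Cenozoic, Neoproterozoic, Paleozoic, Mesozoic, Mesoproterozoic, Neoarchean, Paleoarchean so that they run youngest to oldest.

Read off each span (Ma): Eoarchean 4031–3600; Cenozoic 66–0; Neoproterozoic 1000–538.8; Paleozoic 538.8–251.902; Mesozoic 251.902–66; Mesoproterozoic 1600–1000; Neoarchean 2800–2500; Paleoarchean 3600–3200.
Larger Ma is older, so oldest→youngest is Eoarchean, Paleoarchean, Neoarchean, Mesoproterozoic, Neoproterozoic, Paleozoic, Mesozoic, Cenozoic; reverse it for youngest→oldest.

Cenozoic, then Mesozoic, then Paleozoic, then Neoproterozoic, then Mesoproterozoic, then Neoarchean, then Paleoarchean, then Eoarchean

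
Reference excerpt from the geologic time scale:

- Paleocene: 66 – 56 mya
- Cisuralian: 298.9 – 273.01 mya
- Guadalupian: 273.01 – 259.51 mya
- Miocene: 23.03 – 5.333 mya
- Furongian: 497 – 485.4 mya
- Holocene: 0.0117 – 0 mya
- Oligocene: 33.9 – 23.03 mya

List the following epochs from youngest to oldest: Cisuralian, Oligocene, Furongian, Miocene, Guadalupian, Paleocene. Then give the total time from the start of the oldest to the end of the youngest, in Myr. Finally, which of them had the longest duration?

Miocene → Oligocene → Paleocene → Guadalupian → Cisuralian → Furongian; total span 491.667 Myr; longest is Cisuralian

From the excerpt: Cisuralian 298.9–273.01; Oligocene 33.9–23.03; Furongian 497–485.4; Miocene 23.03–5.333; Guadalupian 273.01–259.51; Paleocene 66–56 (Ma).
Larger Ma is earlier, so the oldest is Furongian and the youngest is Miocene; youngest to oldest: Miocene, Oligocene, Paleocene, Guadalupian, Cisuralian, Furongian.
Oldest start 497 minus youngest end 5.333 gives 491.667 Myr overall.
Individual lengths (start − end): Furongian 11.6; Guadalupian 13.5; Miocene 17.697; Cisuralian 25.89; Paleocene 10; Oligocene 10.87. The largest is Cisuralian at 25.89 Myr.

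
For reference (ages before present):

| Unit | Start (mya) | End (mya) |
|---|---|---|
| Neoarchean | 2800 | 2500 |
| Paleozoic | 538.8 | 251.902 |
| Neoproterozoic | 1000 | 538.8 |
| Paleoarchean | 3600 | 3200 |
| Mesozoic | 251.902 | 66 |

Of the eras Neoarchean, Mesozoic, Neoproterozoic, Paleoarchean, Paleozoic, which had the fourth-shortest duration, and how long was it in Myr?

Paleoarchean, 400 million years

Start − end for each: Neoarchean 2800 − 2500 = 300; Mesozoic 251.902 − 66 = 185.902; Neoproterozoic 1000 − 538.8 = 461.2; Paleoarchean 3600 − 3200 = 400; Paleozoic 538.8 − 251.902 = 286.898.
Ranking these from shortest: Mesozoic < Paleozoic < Neoarchean < Paleoarchean < Neoproterozoic.
Position 4 in that ranking is Paleoarchean, which lasted 400 Myr.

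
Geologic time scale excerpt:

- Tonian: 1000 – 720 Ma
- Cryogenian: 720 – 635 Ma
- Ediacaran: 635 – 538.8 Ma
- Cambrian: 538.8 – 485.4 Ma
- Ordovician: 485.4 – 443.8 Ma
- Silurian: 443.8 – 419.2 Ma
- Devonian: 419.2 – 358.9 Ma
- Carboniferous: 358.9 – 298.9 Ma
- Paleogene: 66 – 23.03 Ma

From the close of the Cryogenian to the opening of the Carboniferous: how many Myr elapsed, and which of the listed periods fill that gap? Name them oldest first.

276.1 million years; Ediacaran, Cambrian, Ordovician, Silurian, Devonian

The Cryogenian closes at 635 Ma and the Carboniferous opens at 358.9 Ma, so the interval is 635 − 358.9 = 276.1 Myr.
A period fits inside if it starts at or after 635 Ma and ends at or before 358.9 Ma; oldest first that gives Ediacaran, Cambrian, Ordovician, Silurian, Devonian.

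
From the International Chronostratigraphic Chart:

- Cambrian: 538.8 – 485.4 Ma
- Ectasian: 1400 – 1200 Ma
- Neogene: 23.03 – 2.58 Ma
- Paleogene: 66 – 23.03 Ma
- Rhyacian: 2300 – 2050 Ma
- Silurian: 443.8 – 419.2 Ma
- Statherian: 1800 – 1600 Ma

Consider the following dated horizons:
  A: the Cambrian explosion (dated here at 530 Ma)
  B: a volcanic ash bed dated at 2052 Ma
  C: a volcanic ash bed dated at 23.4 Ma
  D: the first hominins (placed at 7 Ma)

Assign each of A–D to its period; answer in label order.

A — Cambrian; B — Rhyacian; C — Paleogene; D — Neogene

A: 530 Ma lies in 538.8–485.4 Ma, so Cambrian.
B: 2052 Ma lies in 2300–2050 Ma, so Rhyacian.
C: 23.4 Ma lies in 66–23.03 Ma, so Paleogene.
D: 7 Ma lies in 23.03–2.58 Ma, so Neogene.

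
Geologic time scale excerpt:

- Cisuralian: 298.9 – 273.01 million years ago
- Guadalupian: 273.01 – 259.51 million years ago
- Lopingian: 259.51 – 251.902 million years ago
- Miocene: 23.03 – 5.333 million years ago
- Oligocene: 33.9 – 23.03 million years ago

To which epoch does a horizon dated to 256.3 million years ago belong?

Lopingian

256.3 Ma lies between 259.51 and 251.902 Ma, so it falls in the Lopingian.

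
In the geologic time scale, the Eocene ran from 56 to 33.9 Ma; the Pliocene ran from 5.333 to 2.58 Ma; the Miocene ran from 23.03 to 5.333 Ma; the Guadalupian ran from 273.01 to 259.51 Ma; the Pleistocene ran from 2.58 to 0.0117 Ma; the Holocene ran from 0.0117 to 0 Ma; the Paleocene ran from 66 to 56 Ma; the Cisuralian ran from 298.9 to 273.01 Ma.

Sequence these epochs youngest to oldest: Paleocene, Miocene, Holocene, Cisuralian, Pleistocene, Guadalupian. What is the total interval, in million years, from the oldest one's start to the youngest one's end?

From the excerpt: Paleocene 66–56; Miocene 23.03–5.333; Holocene 0.0117–0; Cisuralian 298.9–273.01; Pleistocene 2.58–0.0117; Guadalupian 273.01–259.51 (Ma).
Larger Ma is earlier, so the oldest is Cisuralian and the youngest is Holocene; youngest to oldest: Holocene, Pleistocene, Miocene, Paleocene, Guadalupian, Cisuralian.
Oldest start 298.9 minus youngest end 0 gives 298.9 Myr overall.

Holocene → Pleistocene → Miocene → Paleocene → Guadalupian → Cisuralian; total span 298.9 Myr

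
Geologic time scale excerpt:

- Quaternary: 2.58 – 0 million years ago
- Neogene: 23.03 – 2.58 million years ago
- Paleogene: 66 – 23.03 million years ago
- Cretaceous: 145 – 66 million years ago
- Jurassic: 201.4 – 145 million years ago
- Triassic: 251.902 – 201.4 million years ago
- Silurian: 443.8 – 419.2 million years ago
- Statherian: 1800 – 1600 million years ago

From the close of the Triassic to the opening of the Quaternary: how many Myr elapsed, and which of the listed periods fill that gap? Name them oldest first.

End of Triassic = 201.4 Ma; start of Quaternary = 2.58 Ma.
Gap = 201.4 − 2.58 = 198.82 Myr.
Periods wholly inside 201.4–2.58 Ma: Jurassic (201.4–145), Cretaceous (145–66), Paleogene (66–23.03), Neogene (23.03–2.58).

198.82 million years; Jurassic, Cretaceous, Paleogene, Neogene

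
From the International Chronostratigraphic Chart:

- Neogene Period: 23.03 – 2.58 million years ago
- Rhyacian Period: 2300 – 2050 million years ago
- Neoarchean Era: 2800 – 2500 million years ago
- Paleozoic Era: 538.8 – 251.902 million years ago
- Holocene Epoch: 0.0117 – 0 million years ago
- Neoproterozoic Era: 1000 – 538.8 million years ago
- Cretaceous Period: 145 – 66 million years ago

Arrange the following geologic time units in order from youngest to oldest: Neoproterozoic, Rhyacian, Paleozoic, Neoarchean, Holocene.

Read off each span (Ma): Neoproterozoic 1000–538.8; Rhyacian 2300–2050; Paleozoic 538.8–251.902; Neoarchean 2800–2500; Holocene 0.0117–0.
Larger Ma is older, so oldest→youngest is Neoarchean, Rhyacian, Neoproterozoic, Paleozoic, Holocene; reverse it for youngest→oldest.

Holocene, Paleozoic, Neoproterozoic, Rhyacian, Neoarchean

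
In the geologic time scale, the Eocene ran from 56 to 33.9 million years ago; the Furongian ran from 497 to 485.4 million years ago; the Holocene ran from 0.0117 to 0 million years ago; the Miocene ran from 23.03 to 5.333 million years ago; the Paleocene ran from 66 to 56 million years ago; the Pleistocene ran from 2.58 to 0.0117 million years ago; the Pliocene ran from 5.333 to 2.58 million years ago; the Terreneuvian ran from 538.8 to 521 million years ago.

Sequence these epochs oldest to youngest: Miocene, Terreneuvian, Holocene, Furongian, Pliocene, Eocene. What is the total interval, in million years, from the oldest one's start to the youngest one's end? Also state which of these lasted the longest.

From the excerpt: Miocene 23.03–5.333; Terreneuvian 538.8–521; Holocene 0.0117–0; Furongian 497–485.4; Pliocene 5.333–2.58; Eocene 56–33.9 (Ma).
Larger Ma is earlier, so the oldest is Terreneuvian and the youngest is Holocene; oldest to youngest: Terreneuvian, Furongian, Eocene, Miocene, Pliocene, Holocene.
Oldest start 538.8 minus youngest end 0 gives 538.8 Myr overall.
Individual lengths (start − end): Miocene 17.697; Furongian 11.6; Holocene 0.0117; Eocene 22.1; Terreneuvian 17.8; Pliocene 2.753. The largest is Eocene at 22.1 Myr.

Terreneuvian → Furongian → Eocene → Miocene → Pliocene → Holocene; total span 538.8 Myr; longest is Eocene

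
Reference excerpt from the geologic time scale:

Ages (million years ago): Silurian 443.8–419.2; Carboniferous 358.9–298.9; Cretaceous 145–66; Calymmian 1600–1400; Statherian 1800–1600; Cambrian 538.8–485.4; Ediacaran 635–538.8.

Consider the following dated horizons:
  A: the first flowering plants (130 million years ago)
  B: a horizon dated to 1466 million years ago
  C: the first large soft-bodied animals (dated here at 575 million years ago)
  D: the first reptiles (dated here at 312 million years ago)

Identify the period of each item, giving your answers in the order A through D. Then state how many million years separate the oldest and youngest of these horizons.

Match each age against the start–end ranges in the excerpt: A = 130 Ma → Cretaceous (145–66); B = 1466 Ma → Calymmian (1600–1400); C = 575 Ma → Ediacaran (635–538.8); D = 312 Ma → Carboniferous (358.9–298.9).
The largest age is 1466 Ma and the smallest is 130 Ma; their difference is 1336 Myr.

A — Cretaceous; B — Calymmian; C — Ediacaran; D — Carboniferous; span 1336 million years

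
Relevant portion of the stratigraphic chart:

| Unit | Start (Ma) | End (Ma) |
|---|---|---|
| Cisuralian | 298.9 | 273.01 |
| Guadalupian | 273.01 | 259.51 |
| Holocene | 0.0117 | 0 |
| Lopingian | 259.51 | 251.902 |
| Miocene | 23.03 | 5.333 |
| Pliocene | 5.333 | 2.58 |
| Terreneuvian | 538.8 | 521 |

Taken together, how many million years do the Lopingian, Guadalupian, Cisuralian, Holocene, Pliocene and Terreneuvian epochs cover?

67.5627 million years

Duration is start − end for each: (259.51 − 251.902) + (273.01 − 259.51) + (298.9 − 273.01) + (0.0117 − 0) + (5.333 − 2.58) + (538.8 − 521).
That is 7.608 + 13.5 + 25.89 + 0.0117 + 2.753 + 17.8, which totals 67.5627 million years.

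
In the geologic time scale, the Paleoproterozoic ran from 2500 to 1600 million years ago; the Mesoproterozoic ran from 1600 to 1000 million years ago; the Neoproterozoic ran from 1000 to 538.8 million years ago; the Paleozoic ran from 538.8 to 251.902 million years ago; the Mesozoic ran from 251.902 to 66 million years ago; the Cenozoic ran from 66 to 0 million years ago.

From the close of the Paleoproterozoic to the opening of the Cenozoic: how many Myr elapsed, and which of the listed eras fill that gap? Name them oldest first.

The Paleoproterozoic closes at 1600 Ma and the Cenozoic opens at 66 Ma, so the interval is 1600 − 66 = 1534 Myr.
An era fits inside if it starts at or after 1600 Ma and ends at or before 66 Ma; oldest first that gives Mesoproterozoic, Neoproterozoic, Paleozoic, Mesozoic.

1534 million years; Mesoproterozoic, Neoproterozoic, Paleozoic, Mesozoic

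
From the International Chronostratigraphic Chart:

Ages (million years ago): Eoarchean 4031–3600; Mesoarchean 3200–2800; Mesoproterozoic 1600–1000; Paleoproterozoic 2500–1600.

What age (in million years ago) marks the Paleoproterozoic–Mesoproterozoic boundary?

The Paleoproterozoic ends and the Mesoproterozoic begins at 1600 million years ago.

1600 million years ago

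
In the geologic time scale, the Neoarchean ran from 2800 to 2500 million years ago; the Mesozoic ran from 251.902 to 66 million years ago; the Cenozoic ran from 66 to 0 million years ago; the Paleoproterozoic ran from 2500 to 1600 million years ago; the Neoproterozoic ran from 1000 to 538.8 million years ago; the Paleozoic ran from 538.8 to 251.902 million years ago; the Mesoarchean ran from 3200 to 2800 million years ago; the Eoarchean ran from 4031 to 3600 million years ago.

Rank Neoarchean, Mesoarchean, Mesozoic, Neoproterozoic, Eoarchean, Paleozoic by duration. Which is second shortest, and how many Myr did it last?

Start − end for each: Neoarchean 2800 − 2500 = 300; Mesoarchean 3200 − 2800 = 400; Mesozoic 251.902 − 66 = 185.902; Neoproterozoic 1000 − 538.8 = 461.2; Eoarchean 4031 − 3600 = 431; Paleozoic 538.8 − 251.902 = 286.898.
Ranking these from shortest: Mesozoic < Paleozoic < Neoarchean < Mesoarchean < Eoarchean < Neoproterozoic.
Position 2 in that ranking is Paleozoic, which lasted 286.898 Myr.

Paleozoic, 286.898 million years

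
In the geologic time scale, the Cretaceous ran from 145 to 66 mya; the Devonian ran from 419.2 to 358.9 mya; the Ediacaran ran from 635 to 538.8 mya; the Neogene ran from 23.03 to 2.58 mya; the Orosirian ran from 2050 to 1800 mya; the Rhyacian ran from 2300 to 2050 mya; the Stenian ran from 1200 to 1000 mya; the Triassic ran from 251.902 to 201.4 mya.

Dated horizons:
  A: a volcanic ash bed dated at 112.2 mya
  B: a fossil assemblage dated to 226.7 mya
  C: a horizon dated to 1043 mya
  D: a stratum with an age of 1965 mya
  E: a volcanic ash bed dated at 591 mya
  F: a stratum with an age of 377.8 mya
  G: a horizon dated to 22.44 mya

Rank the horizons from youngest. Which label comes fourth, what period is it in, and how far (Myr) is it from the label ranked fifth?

F, in the Devonian; 213.2 million years to E

Smaller Ma means younger, so youngest first: G 22.44 < A 112.2 < B 226.7 < F 377.8 < E 591 < C 1043 < D 1965.
Counting 4 along gives F (377.8 Ma); the excerpt puts that inside the Devonian, 419.2–358.9 Ma.
Next in line is E (591 Ma), and 591 − 377.8 = 213.2 Myr.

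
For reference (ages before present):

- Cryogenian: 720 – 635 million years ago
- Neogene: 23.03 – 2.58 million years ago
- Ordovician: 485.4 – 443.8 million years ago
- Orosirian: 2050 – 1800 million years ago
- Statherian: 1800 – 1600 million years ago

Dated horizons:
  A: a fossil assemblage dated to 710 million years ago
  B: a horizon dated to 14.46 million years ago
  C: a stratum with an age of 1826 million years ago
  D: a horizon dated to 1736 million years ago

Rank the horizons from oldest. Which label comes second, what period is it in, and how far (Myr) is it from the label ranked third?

Larger Ma means older, so oldest first: C 1826 > D 1736 > A 710 > B 14.46.
Counting 2 along gives D (1736 Ma); the excerpt puts that inside the Statherian, 1800–1600 Ma.
Next in line is A (710 Ma), and 1736 − 710 = 1026 Myr.

D, in the Statherian; 1026 million years to A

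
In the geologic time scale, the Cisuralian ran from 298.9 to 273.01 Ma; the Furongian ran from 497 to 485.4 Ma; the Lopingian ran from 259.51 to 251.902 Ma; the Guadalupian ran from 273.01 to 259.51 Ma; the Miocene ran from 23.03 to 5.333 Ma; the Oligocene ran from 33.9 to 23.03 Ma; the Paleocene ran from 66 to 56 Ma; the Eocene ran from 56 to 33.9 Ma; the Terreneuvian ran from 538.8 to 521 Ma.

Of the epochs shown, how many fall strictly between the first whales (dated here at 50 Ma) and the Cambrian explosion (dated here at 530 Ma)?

5

The older date is 530 Ma and the younger is 50 Ma.
Epochs with start < 530 and end > 50 Ma: Furongian (497–485.4), Cisuralian (298.9–273.01), Guadalupian (273.01–259.51), Lopingian (259.51–251.902), Paleocene (66–56).
That is 5 complete epochs.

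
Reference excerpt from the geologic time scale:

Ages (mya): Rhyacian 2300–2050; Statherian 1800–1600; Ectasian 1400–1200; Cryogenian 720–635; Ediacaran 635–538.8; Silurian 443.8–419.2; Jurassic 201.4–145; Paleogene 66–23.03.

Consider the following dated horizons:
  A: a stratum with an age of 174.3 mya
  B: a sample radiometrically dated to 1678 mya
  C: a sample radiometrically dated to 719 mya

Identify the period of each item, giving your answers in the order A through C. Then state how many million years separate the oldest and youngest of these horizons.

A — Jurassic; B — Statherian; C — Cryogenian; span 1503.7 million years

A: 174.3 Ma lies in 201.4–145 Ma, so Jurassic.
B: 1678 Ma lies in 1800–1600 Ma, so Statherian.
C: 719 Ma lies in 720–635 Ma, so Cryogenian.
Oldest = 1678 Ma, youngest = 174.3 Ma → span 1503.7 Myr.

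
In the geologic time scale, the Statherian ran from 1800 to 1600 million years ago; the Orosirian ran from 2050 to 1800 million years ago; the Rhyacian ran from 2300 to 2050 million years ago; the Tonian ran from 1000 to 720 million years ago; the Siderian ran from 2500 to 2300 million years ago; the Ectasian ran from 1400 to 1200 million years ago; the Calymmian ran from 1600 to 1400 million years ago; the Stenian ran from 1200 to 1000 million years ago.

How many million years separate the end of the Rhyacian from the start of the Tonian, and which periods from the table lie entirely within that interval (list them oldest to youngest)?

1050 million years; Orosirian, Statherian, Calymmian, Ectasian, Stenian

End of Rhyacian = 2050 Ma; start of Tonian = 1000 Ma.
Gap = 2050 − 1000 = 1050 Myr.
Periods wholly inside 2050–1000 Ma: Orosirian (2050–1800), Statherian (1800–1600), Calymmian (1600–1400), Ectasian (1400–1200), Stenian (1200–1000).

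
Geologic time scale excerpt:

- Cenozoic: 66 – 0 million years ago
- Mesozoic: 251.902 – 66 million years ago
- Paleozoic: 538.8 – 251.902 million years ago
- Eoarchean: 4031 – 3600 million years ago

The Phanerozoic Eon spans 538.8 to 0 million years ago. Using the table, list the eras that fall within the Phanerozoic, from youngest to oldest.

Eras with both bounds inside 538.8–0 Ma: Cenozoic (66–0), Mesozoic (251.902–66), Paleozoic (538.8–251.902).

Cenozoic, Mesozoic, Paleozoic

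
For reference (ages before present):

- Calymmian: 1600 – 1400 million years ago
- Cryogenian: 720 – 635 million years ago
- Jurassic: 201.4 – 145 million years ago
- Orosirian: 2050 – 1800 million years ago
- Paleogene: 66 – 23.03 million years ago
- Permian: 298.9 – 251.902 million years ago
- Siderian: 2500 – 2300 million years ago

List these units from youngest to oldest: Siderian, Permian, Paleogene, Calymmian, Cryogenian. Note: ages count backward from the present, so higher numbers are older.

The oldest of these is Siderian (starts 2500 Ma) and the youngest is Paleogene (ends 23.03 Ma).
In between, by decreasing start age: Calymmian (1600), Cryogenian (720), Permian (298.9).
Listing youngest first means reversing that sequence.

Paleogene, Permian, Cryogenian, Calymmian, Siderian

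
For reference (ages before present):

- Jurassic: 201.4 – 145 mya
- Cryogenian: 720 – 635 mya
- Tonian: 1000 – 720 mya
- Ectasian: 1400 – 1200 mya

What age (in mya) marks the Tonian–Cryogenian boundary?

720 mya

The Tonian ends and the Cryogenian begins at 720 mya.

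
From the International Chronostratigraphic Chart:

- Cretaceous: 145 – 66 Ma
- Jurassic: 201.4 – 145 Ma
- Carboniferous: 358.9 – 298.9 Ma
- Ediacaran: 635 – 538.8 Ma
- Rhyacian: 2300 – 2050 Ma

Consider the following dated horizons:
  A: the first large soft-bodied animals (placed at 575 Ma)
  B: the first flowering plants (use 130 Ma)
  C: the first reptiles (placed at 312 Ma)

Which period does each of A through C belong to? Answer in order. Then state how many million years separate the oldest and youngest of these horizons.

Match each age against the start–end ranges in the excerpt: A = 575 Ma → Ediacaran (635–538.8); B = 130 Ma → Cretaceous (145–66); C = 312 Ma → Carboniferous (358.9–298.9).
The largest age is 575 Ma and the smallest is 130 Ma; their difference is 445 Myr.

A — Ediacaran; B — Cretaceous; C — Carboniferous; span 445 million years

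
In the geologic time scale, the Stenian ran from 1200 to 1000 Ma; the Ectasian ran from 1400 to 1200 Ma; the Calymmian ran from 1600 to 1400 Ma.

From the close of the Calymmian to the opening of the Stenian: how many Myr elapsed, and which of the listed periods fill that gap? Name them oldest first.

The Calymmian closes at 1400 Ma and the Stenian opens at 1200 Ma, so the interval is 1400 − 1200 = 200 Myr.
A period fits inside if it starts at or after 1400 Ma and ends at or before 1200 Ma; oldest first that gives Ectasian.

200 million years; Ectasian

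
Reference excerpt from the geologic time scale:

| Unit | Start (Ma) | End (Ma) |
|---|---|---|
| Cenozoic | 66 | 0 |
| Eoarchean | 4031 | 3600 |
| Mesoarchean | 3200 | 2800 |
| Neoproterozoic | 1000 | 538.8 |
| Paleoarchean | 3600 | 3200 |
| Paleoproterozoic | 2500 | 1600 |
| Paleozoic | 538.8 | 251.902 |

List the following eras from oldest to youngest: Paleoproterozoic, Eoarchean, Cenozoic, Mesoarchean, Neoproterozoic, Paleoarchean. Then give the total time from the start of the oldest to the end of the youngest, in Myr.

Start ages (Ma): Eoarchean 4031, Paleoarchean 3600, Mesoarchean 3200, Paleoproterozoic 2500, Neoproterozoic 1000, Cenozoic 66.
Ordered oldest to youngest: Eoarchean, Paleoarchean, Mesoarchean, Paleoproterozoic, Neoproterozoic, Cenozoic.
Span = 4031 − 0 = 4031 Myr.

Eoarchean → Paleoarchean → Mesoarchean → Paleoproterozoic → Neoproterozoic → Cenozoic; total span 4031 Myr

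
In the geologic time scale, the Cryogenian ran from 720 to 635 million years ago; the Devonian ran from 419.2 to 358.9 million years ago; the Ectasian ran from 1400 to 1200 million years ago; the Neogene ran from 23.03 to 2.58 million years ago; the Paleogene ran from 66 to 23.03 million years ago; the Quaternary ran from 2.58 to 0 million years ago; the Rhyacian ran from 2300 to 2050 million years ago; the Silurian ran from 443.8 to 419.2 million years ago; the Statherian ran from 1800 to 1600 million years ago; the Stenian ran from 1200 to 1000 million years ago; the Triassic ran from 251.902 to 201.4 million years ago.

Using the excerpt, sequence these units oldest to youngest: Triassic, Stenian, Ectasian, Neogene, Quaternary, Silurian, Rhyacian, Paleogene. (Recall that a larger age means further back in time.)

The oldest of these is Rhyacian (starts 2300 Ma) and the youngest is Quaternary (ends 0 Ma).
In between, by decreasing start age: Ectasian (1400), Stenian (1200), Silurian (443.8), Triassic (251.902), Paleogene (66), Neogene (23.03).

Rhyacian, then Ectasian, then Stenian, then Silurian, then Triassic, then Paleogene, then Neogene, then Quaternary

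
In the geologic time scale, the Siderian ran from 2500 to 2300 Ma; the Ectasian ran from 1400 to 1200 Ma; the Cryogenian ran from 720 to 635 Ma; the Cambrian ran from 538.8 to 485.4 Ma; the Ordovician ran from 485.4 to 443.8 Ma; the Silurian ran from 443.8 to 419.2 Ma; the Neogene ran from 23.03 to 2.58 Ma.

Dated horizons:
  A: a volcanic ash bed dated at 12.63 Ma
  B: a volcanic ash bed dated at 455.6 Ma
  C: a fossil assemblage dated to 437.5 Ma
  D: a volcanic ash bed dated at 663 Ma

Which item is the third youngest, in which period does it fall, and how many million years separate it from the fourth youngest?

B, in the Ordovician; 207.4 million years to D

Smaller Ma means younger, so youngest first: A 12.63 < C 437.5 < B 455.6 < D 663.
Counting 3 along gives B (455.6 Ma); the excerpt puts that inside the Ordovician, 485.4–443.8 Ma.
Next in line is D (663 Ma), and 663 − 455.6 = 207.4 Myr.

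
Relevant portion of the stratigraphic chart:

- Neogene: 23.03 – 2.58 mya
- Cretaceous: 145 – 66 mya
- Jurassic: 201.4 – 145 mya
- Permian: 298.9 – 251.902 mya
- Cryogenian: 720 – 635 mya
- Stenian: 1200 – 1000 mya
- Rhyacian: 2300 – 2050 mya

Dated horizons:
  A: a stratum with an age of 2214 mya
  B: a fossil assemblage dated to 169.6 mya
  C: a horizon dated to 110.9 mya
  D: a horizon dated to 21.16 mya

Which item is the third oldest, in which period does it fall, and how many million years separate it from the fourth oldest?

C, in the Cretaceous; 89.74 million years to D

Larger Ma means older, so oldest first: A 2214 > B 169.6 > C 110.9 > D 21.16.
Counting 3 along gives C (110.9 Ma); the excerpt puts that inside the Cretaceous, 145–66 Ma.
Next in line is D (21.16 Ma), and 110.9 − 21.16 = 89.74 Myr.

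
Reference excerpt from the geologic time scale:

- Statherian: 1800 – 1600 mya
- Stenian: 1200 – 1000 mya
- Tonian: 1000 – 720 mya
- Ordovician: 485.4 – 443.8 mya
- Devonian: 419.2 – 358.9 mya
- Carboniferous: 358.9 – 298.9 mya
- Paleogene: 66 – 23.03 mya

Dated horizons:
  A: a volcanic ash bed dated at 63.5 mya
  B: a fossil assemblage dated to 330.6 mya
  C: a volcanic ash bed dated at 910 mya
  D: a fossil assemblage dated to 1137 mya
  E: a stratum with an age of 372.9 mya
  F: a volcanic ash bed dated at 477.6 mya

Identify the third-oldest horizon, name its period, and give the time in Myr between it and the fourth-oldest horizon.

F, in the Ordovician; 104.7 million years to E

Larger Ma means older, so oldest first: D 1137 > C 910 > F 477.6 > E 372.9 > B 330.6 > A 63.5.
Counting 3 along gives F (477.6 Ma); the excerpt puts that inside the Ordovician, 485.4–443.8 Ma.
Next in line is E (372.9 Ma), and 477.6 − 372.9 = 104.7 Myr.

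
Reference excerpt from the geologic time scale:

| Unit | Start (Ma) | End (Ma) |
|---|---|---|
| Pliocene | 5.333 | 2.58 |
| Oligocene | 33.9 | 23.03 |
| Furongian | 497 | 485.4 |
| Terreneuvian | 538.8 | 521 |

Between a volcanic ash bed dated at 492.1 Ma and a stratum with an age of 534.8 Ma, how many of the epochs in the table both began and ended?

0

The older date is 534.8 Ma and the younger is 492.1 Ma.
No epoch both begins after 534.8 Ma and ends before 492.1 Ma, so the count is 0.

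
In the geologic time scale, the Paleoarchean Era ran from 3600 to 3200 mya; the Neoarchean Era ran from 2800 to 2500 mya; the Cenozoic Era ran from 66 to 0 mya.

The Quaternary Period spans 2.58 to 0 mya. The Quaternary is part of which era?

Cenozoic

The Quaternary (2.58–0 Ma) lies entirely within 66–0 Ma, the Cenozoic Era.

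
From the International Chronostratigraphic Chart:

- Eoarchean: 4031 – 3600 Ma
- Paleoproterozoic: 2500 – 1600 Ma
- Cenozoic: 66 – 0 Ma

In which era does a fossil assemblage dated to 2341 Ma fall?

Paleoproterozoic

2341 Ma lies between 2500 and 1600 Ma, so it falls in the Paleoproterozoic.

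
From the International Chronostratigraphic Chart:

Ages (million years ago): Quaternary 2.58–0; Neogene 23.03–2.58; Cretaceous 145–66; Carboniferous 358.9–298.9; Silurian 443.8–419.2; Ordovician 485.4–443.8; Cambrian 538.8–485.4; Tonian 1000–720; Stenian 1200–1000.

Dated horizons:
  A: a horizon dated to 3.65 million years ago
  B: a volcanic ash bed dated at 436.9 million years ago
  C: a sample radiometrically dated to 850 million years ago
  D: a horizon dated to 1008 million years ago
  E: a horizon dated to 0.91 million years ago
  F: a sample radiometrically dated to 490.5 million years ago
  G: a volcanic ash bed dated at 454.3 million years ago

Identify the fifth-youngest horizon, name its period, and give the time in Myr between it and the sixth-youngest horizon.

F, in the Cambrian; 359.5 million years to C

Smaller Ma means younger, so youngest first: E 0.91 < A 3.65 < B 436.9 < G 454.3 < F 490.5 < C 850 < D 1008.
Counting 5 along gives F (490.5 Ma); the excerpt puts that inside the Cambrian, 538.8–485.4 Ma.
Next in line is C (850 Ma), and 850 − 490.5 = 359.5 Myr.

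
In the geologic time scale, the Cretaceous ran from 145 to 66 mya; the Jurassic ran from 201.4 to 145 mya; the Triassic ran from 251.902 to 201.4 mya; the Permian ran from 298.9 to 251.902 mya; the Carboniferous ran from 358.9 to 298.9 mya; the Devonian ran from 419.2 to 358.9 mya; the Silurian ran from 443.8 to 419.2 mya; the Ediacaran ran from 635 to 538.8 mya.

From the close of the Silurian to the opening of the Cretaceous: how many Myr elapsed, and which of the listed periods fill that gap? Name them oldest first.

274.2 million years; Devonian, Carboniferous, Permian, Triassic, Jurassic

End of Silurian = 419.2 Ma; start of Cretaceous = 145 Ma.
Gap = 419.2 − 145 = 274.2 Myr.
Periods wholly inside 419.2–145 Ma: Devonian (419.2–358.9), Carboniferous (358.9–298.9), Permian (298.9–251.902), Triassic (251.902–201.4), Jurassic (201.4–145).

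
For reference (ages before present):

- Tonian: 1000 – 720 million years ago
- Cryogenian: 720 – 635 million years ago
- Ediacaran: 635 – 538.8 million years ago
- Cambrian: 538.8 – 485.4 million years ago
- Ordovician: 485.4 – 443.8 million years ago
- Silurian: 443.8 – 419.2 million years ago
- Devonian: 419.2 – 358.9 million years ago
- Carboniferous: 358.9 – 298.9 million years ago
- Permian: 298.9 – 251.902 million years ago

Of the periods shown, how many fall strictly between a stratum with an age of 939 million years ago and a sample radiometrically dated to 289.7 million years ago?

7

The older date is 939 Ma and the younger is 289.7 Ma.
Periods with start < 939 and end > 289.7 Ma: Cryogenian (720–635), Ediacaran (635–538.8), Cambrian (538.8–485.4), Ordovician (485.4–443.8), Silurian (443.8–419.2), Devonian (419.2–358.9), Carboniferous (358.9–298.9).
That is 7 complete periods.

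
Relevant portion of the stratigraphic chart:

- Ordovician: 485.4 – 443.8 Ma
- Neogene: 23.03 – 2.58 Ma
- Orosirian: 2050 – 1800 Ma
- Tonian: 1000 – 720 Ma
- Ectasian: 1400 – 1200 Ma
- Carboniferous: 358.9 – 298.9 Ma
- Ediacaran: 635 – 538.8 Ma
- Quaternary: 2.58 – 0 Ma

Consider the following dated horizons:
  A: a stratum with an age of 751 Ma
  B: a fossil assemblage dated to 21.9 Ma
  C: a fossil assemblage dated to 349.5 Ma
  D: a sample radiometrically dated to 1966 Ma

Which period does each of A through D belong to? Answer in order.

Match each age against the start–end ranges in the excerpt: A = 751 Ma → Tonian (1000–720); B = 21.9 Ma → Neogene (23.03–2.58); C = 349.5 Ma → Carboniferous (358.9–298.9); D = 1966 Ma → Orosirian (2050–1800).

A — Tonian; B — Neogene; C — Carboniferous; D — Orosirian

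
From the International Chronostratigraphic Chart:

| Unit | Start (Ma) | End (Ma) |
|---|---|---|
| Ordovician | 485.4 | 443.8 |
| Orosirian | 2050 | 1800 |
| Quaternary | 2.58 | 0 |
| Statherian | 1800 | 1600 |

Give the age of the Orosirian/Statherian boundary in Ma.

The Orosirian ends and the Statherian begins at 1800 Ma.

1800 Ma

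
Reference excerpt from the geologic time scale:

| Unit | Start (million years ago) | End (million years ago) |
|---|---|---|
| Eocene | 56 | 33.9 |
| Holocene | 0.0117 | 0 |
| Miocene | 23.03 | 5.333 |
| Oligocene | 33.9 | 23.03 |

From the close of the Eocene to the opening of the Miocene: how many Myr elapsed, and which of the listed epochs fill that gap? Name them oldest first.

The Eocene closes at 33.9 Ma and the Miocene opens at 23.03 Ma, so the interval is 33.9 − 23.03 = 10.87 Myr.
An epoch fits inside if it starts at or after 33.9 Ma and ends at or before 23.03 Ma; oldest first that gives Oligocene.

10.87 million years; Oligocene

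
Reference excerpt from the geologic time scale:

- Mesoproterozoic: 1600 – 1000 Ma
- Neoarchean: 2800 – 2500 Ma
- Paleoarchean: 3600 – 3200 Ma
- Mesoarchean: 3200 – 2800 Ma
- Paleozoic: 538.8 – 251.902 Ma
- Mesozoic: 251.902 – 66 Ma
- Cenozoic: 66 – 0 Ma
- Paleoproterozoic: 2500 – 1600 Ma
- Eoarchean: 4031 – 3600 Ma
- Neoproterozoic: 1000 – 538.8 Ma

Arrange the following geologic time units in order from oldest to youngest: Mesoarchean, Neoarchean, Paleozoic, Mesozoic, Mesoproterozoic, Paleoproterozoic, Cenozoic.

Sorting by start age (descending Ma, since larger Ma = older): Mesoarchean began 3200, Neoarchean began 2800, Paleoproterozoic began 2500, Mesoproterozoic began 1600, Paleozoic began 538.8, Mesozoic began 251.902, Cenozoic began 66.

Mesoarchean, Neoarchean, Paleoproterozoic, Mesoproterozoic, Paleozoic, Mesozoic, Cenozoic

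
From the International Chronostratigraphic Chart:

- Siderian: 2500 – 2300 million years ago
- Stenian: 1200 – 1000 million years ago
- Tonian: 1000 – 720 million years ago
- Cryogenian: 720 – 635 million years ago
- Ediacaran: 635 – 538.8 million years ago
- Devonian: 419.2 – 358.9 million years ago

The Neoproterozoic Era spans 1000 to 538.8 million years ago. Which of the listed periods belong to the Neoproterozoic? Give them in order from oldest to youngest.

Periods with both bounds inside 1000–538.8 Ma: Tonian (1000–720), Cryogenian (720–635), Ediacaran (635–538.8).

Tonian, Cryogenian, Ediacaran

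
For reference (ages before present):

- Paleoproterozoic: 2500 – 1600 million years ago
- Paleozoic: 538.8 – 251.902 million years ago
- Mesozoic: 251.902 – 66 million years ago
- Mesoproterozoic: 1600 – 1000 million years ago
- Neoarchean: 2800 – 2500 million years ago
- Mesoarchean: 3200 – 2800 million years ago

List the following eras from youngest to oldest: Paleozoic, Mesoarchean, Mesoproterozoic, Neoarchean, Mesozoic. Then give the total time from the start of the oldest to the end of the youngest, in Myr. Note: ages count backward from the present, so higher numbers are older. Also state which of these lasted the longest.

Start ages (Ma): Mesoarchean 3200, Neoarchean 2800, Mesoproterozoic 1600, Paleozoic 538.8, Mesozoic 251.902.
Ordered youngest to oldest: Mesozoic, Paleozoic, Mesoproterozoic, Neoarchean, Mesoarchean.
Span = 3200 − 66 = 3134 Myr.
Durations: Mesoproterozoic 600, Mesoarchean 400, Paleozoic 286.898, Neoarchean 300, Mesozoic 185.902 → longest is Mesoproterozoic (600 Myr).

Mesozoic → Paleozoic → Mesoproterozoic → Neoarchean → Mesoarchean; total span 3134 Myr; longest is Mesoproterozoic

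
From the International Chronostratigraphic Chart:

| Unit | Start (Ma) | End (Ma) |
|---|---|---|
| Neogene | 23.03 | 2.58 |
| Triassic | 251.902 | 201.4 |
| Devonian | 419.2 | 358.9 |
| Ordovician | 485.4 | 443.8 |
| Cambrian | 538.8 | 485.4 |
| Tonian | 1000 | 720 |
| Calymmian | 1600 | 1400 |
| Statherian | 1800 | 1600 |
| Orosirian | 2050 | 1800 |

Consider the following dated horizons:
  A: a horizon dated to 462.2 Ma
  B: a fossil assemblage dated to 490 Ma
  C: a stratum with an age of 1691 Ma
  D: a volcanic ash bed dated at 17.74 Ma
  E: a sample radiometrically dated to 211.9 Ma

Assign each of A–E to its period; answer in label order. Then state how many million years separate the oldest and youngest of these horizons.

A — Ordovician; B — Cambrian; C — Statherian; D — Neogene; E — Triassic; span 1673.26 million years

A: 462.2 Ma lies in 485.4–443.8 Ma, so Ordovician.
B: 490 Ma lies in 538.8–485.4 Ma, so Cambrian.
C: 1691 Ma lies in 1800–1600 Ma, so Statherian.
D: 17.74 Ma lies in 23.03–2.58 Ma, so Neogene.
E: 211.9 Ma lies in 251.902–201.4 Ma, so Triassic.
Oldest = 1691 Ma, youngest = 17.74 Ma → span 1673.26 Myr.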